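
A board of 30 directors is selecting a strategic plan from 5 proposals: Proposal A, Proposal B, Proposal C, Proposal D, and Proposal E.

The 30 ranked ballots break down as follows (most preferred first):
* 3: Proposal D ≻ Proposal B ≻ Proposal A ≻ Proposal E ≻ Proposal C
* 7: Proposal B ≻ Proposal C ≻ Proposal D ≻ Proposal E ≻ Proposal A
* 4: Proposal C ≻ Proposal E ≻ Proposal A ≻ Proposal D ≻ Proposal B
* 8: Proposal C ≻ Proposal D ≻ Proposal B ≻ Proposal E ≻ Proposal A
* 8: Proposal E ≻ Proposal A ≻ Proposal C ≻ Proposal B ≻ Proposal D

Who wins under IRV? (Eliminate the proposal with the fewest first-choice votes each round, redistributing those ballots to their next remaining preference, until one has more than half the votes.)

Proposal C

Round 1: Proposal A 0, Proposal B 7, Proposal C 12, Proposal D 3, Proposal E 8. Proposal A eliminated.
Round 2: Proposal B 7, Proposal C 12, Proposal D 3, Proposal E 8. Proposal D eliminated.
Round 3: Proposal B 10, Proposal C 12, Proposal E 8. Proposal E eliminated.
Round 4: Proposal B 10, Proposal C 20. Proposal C has a majority (≥16).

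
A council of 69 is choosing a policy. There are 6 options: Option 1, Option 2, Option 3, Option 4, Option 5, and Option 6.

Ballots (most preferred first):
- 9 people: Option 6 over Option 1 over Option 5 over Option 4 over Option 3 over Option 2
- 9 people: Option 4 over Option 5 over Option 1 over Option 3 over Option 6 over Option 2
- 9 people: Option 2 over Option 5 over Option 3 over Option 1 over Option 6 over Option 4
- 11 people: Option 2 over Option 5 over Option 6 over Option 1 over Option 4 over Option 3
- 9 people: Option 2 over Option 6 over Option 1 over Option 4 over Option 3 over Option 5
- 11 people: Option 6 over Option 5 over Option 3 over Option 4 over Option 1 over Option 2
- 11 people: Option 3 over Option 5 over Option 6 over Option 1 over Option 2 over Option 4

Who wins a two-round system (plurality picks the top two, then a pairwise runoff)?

Round 1 first-place votes: Option 1 0, Option 2 29, Option 3 11, Option 4 9, Option 5 0, Option 6 20. Option 2 and Option 6 advance.
Runoff: Option 2 is ranked above Option 6 on 29 ballots, Option 6 above Option 2 on 40.

Option 6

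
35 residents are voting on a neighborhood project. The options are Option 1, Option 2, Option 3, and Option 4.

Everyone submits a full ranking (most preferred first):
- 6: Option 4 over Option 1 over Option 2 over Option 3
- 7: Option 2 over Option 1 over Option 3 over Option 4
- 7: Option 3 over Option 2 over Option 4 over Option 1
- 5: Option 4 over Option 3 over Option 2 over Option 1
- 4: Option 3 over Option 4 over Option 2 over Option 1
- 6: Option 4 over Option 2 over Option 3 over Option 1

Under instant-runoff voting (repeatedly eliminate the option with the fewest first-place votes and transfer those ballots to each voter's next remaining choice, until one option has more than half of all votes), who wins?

Round 1: Option 1 0, Option 2 7, Option 3 11, Option 4 17. Option 1 eliminated.
Round 2: Option 2 7, Option 3 11, Option 4 17. Option 2 eliminated.
Round 3: Option 3 18, Option 4 17. Option 3 has a majority (≥18).

Option 3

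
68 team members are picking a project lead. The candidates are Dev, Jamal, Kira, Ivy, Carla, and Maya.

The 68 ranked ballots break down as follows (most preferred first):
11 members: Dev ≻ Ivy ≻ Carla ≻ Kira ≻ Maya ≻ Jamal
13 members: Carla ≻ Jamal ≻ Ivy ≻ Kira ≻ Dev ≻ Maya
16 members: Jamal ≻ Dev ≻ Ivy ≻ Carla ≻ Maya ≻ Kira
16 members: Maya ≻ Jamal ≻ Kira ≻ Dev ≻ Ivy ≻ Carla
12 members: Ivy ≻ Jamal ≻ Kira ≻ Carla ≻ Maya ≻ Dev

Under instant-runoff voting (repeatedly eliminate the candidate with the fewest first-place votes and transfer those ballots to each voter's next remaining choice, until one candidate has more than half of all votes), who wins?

Jamal

Round 1: Dev 11, Jamal 16, Kira 0, Ivy 12, Carla 13, Maya 16. Kira eliminated.
Round 2: Dev 11, Jamal 16, Ivy 12, Carla 13, Maya 16. Dev eliminated.
Round 3: Jamal 16, Ivy 23, Carla 13, Maya 16. Carla eliminated.
Round 4: Jamal 29, Ivy 23, Maya 16. Maya eliminated.
Round 5: Jamal 45, Ivy 23. Jamal has a majority (≥35).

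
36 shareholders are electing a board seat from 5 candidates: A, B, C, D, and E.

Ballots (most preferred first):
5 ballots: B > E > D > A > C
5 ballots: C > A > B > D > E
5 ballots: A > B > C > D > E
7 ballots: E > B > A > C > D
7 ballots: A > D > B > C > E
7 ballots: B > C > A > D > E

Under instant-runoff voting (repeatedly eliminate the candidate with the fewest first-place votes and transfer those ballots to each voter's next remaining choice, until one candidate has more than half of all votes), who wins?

B

Round 1: A 12, B 12, C 5, D 0, E 7. D eliminated.
Round 2: A 12, B 12, C 5, E 7. C eliminated.
Round 3: A 17, B 12, E 7. E eliminated.
Round 4: A 17, B 19. B has a majority (≥19).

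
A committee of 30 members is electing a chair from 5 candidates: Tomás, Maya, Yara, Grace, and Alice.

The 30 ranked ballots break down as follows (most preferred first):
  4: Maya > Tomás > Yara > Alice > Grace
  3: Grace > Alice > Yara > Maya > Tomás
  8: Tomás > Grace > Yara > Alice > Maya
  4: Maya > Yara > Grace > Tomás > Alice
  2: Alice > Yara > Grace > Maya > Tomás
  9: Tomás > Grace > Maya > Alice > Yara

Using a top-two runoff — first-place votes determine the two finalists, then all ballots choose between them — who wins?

Tomás

Round 1 first-place votes: Tomás 17, Maya 8, Yara 0, Grace 3, Alice 2. Tomás and Maya advance.
Runoff: Tomás is ranked above Maya on 17 ballots, Maya above Tomás on 13.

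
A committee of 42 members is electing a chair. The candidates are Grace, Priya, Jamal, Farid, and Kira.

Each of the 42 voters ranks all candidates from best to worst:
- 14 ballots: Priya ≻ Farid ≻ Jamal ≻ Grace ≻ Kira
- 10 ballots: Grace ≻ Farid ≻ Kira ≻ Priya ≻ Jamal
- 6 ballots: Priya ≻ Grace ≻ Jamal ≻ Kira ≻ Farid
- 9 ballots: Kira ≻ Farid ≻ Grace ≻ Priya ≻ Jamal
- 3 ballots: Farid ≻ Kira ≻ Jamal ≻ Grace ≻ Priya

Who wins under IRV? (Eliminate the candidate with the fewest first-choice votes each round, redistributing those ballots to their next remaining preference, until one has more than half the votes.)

Round 1: Grace 10, Priya 20, Jamal 0, Farid 3, Kira 9. Jamal eliminated.
Round 2: Grace 10, Priya 20, Farid 3, Kira 9. Farid eliminated.
Round 3: Grace 10, Priya 20, Kira 12. Grace eliminated.
Round 4: Priya 20, Kira 22. Kira has a majority (≥22).

Kira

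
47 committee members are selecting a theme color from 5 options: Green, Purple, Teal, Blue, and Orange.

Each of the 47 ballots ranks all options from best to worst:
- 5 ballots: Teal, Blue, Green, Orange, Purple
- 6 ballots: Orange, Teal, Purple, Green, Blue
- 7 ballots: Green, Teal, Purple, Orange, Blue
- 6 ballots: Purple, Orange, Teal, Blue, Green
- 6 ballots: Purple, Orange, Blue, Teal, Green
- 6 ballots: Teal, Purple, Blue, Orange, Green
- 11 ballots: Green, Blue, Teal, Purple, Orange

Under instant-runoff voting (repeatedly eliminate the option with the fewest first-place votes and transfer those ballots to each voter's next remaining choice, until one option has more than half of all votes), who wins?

Round 1: Green 18, Purple 12, Teal 11, Blue 0, Orange 6. Blue eliminated.
Round 2: Green 18, Purple 12, Teal 11, Orange 6. Orange eliminated.
Round 3: Green 18, Purple 12, Teal 17. Purple eliminated.
Round 4: Green 18, Teal 29. Teal has a majority (≥24).

Teal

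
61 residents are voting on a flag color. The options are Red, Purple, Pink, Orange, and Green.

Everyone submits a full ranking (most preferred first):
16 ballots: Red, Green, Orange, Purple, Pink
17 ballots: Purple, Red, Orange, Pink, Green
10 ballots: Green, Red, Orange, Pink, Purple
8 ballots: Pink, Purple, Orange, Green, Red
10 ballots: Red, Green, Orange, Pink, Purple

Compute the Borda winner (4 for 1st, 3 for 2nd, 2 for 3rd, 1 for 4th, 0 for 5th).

Red

Red: 16×4 + 17×3 + 10×3 + 8×0 + 10×4 = 185
Purple: 16×1 + 17×4 + 10×0 + 8×3 + 10×0 = 108
Pink: 16×0 + 17×1 + 10×1 + 8×4 + 10×1 = 69
Orange: 16×2 + 17×2 + 10×2 + 8×2 + 10×2 = 122
Green: 16×3 + 17×0 + 10×4 + 8×1 + 10×3 = 126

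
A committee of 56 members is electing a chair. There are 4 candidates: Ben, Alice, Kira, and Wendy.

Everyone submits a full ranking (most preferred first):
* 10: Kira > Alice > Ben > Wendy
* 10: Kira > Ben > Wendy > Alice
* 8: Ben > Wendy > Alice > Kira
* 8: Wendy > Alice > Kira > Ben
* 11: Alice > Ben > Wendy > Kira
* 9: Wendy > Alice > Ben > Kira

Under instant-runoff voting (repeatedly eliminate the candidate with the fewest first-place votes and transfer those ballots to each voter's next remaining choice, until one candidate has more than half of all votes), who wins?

Round 1: Ben 8, Alice 11, Kira 20, Wendy 17. Ben eliminated.
Round 2: Alice 11, Kira 20, Wendy 25. Alice eliminated.
Round 3: Kira 20, Wendy 36. Wendy has a majority (≥29).

Wendy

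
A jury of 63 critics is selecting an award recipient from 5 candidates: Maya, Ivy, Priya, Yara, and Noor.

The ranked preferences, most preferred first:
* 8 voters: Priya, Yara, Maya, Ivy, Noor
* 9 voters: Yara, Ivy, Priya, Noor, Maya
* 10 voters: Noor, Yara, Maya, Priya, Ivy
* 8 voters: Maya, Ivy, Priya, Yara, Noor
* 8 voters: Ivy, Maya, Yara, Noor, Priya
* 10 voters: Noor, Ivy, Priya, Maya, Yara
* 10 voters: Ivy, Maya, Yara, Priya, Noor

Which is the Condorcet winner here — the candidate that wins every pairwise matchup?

Ivy

Ivy vs Maya: 37–26
Ivy vs Priya: 45–18
Ivy vs Yara: 36–27
Ivy vs Noor: 43–20
Ivy beats every other candidate.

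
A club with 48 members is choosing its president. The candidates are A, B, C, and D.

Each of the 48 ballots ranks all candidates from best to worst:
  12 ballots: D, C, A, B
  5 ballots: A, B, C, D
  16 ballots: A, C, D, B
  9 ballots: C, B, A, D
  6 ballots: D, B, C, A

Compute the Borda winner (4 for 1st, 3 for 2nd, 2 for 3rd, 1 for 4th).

A: 12×2 + 5×4 + 16×4 + 9×2 + 6×1 = 132
B: 12×1 + 5×3 + 16×1 + 9×3 + 6×3 = 88
C: 12×3 + 5×2 + 16×3 + 9×4 + 6×2 = 142
D: 12×4 + 5×1 + 16×2 + 9×1 + 6×4 = 118

C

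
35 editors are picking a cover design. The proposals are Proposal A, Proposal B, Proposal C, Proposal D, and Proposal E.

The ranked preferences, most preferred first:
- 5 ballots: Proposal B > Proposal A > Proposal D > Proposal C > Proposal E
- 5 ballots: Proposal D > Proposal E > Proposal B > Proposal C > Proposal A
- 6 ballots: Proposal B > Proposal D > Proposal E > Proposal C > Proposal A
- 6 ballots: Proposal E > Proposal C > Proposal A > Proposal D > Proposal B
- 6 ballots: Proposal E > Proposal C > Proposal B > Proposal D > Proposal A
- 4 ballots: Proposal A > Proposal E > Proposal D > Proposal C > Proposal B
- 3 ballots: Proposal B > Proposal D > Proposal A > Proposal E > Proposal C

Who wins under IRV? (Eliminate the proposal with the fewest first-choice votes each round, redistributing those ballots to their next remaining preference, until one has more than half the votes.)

Proposal E

Round 1: Proposal A 4, Proposal B 14, Proposal C 0, Proposal D 5, Proposal E 12. Proposal C eliminated.
Round 2: Proposal A 4, Proposal B 14, Proposal D 5, Proposal E 12. Proposal A eliminated.
Round 3: Proposal B 14, Proposal D 5, Proposal E 16. Proposal D eliminated.
Round 4: Proposal B 14, Proposal E 21. Proposal E has a majority (≥18).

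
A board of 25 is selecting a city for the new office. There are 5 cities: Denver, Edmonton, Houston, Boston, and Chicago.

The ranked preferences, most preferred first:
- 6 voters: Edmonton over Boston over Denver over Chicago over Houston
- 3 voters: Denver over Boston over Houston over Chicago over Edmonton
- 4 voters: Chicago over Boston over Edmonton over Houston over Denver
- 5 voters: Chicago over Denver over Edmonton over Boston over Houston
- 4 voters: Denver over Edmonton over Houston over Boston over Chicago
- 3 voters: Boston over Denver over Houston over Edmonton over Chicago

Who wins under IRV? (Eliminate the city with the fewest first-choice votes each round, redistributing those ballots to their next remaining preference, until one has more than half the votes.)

Denver

Round 1: Denver 7, Edmonton 6, Houston 0, Boston 3, Chicago 9. Houston eliminated.
Round 2: Denver 7, Edmonton 6, Boston 3, Chicago 9. Boston eliminated.
Round 3: Denver 10, Edmonton 6, Chicago 9. Edmonton eliminated.
Round 4: Denver 16, Chicago 9. Denver has a majority (≥13).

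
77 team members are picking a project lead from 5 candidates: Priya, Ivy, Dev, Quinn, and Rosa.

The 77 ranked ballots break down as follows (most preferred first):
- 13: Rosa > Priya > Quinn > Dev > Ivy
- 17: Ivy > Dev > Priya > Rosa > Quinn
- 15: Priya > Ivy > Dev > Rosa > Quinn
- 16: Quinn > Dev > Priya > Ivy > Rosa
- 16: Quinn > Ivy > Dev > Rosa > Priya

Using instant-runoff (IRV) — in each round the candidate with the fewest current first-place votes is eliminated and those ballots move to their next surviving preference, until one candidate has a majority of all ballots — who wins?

Priya

Round 1: Priya 15, Ivy 17, Dev 0, Quinn 32, Rosa 13. Dev eliminated.
Round 2: Priya 15, Ivy 17, Quinn 32, Rosa 13. Rosa eliminated.
Round 3: Priya 28, Ivy 17, Quinn 32. Ivy eliminated.
Round 4: Priya 45, Quinn 32. Priya has a majority (≥39).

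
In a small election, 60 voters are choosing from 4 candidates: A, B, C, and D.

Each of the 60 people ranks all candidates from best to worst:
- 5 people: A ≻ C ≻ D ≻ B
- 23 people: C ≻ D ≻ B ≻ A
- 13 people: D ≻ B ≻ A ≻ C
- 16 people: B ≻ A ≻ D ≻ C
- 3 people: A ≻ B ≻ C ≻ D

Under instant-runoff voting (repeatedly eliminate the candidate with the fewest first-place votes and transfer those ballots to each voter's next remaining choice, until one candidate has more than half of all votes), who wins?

Round 1: A 8, B 16, C 23, D 13. A eliminated.
Round 2: B 19, C 28, D 13. D eliminated.
Round 3: B 32, C 28. B has a majority (≥31).

B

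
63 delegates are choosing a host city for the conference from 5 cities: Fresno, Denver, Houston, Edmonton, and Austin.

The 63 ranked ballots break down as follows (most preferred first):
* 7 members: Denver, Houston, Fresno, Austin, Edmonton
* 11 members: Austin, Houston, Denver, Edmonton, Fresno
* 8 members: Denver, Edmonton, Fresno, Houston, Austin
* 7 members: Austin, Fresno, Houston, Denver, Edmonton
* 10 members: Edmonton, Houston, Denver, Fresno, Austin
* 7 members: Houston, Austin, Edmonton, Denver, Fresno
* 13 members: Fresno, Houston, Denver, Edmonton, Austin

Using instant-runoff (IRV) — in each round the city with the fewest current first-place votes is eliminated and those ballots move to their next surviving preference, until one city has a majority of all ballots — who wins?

Round 1: Fresno 13, Denver 15, Houston 7, Edmonton 10, Austin 18. Houston eliminated.
Round 2: Fresno 13, Denver 15, Edmonton 10, Austin 25. Edmonton eliminated.
Round 3: Fresno 13, Denver 25, Austin 25. Fresno eliminated.
Round 4: Denver 38, Austin 25. Denver has a majority (≥32).

Denver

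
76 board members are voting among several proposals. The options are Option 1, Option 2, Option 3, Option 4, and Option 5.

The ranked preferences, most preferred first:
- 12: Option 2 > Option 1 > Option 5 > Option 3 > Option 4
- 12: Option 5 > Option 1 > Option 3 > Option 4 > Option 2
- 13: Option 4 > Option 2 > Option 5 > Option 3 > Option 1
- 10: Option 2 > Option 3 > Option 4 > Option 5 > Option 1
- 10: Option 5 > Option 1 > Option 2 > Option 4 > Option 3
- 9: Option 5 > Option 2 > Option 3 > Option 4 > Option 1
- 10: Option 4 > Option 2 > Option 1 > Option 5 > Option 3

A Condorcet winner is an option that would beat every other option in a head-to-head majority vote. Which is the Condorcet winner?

Option 2

Option 2 vs Option 1: 54–22
Option 2 vs Option 3: 64–12
Option 2 vs Option 4: 41–35
Option 2 vs Option 5: 45–31
Option 2 beats every other option.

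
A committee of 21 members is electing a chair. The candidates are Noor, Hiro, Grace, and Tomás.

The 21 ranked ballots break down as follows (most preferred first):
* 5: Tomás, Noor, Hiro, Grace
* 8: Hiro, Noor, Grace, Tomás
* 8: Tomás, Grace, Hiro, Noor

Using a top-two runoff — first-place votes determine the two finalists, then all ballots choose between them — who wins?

Tomás

Round 1 first-place votes: Noor 0, Hiro 8, Grace 0, Tomás 13. Tomás and Hiro advance.
Runoff: Tomás is ranked above Hiro on 13 ballots, Hiro above Tomás on 8.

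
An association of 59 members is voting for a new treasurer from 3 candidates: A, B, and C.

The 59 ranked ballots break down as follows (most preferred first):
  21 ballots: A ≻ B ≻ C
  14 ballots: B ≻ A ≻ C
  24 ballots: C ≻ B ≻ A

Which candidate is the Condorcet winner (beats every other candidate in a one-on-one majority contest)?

B

B vs A: 38–21
B vs C: 35–24
B beats every other candidate.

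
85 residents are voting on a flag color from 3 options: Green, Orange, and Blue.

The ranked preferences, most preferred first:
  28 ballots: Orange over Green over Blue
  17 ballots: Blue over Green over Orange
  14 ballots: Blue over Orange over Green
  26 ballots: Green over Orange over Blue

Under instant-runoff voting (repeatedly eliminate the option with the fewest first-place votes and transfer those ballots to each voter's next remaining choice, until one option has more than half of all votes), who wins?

Round 1: Green 26, Orange 28, Blue 31. Green eliminated.
Round 2: Orange 54, Blue 31. Orange has a majority (≥43).

Orange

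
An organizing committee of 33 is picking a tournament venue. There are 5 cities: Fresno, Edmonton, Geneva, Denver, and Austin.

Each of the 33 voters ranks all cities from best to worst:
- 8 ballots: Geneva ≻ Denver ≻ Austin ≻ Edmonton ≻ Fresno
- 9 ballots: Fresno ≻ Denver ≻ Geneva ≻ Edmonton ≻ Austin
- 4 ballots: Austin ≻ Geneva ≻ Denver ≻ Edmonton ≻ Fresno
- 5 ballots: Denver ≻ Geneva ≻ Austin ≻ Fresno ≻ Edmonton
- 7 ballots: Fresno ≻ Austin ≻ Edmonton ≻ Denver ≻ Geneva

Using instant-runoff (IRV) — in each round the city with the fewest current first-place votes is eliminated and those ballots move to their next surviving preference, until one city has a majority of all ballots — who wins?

Round 1: Fresno 16, Edmonton 0, Geneva 8, Denver 5, Austin 4. Edmonton eliminated.
Round 2: Fresno 16, Geneva 8, Denver 5, Austin 4. Austin eliminated.
Round 3: Fresno 16, Geneva 12, Denver 5. Denver eliminated.
Round 4: Fresno 16, Geneva 17. Geneva has a majority (≥17).

Geneva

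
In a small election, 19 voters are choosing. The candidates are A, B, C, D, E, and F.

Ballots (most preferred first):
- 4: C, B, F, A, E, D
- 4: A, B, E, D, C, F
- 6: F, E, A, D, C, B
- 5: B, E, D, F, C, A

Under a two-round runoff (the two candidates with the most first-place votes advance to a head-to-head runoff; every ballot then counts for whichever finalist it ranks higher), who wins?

Round 1 first-place votes: A 4, B 5, C 4, D 0, E 0, F 6. F and B advance.
Runoff: F is ranked above B on 6 ballots, B above F on 13.

B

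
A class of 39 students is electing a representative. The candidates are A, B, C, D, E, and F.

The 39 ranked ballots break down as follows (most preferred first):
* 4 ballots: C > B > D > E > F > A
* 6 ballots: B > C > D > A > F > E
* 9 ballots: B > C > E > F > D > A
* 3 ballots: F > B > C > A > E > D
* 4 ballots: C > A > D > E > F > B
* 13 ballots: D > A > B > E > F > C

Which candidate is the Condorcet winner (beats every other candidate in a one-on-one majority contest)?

B

B vs A: 22–17
B vs C: 31–8
B vs D: 22–17
B vs E: 35–4
B vs F: 32–7
B beats every other candidate.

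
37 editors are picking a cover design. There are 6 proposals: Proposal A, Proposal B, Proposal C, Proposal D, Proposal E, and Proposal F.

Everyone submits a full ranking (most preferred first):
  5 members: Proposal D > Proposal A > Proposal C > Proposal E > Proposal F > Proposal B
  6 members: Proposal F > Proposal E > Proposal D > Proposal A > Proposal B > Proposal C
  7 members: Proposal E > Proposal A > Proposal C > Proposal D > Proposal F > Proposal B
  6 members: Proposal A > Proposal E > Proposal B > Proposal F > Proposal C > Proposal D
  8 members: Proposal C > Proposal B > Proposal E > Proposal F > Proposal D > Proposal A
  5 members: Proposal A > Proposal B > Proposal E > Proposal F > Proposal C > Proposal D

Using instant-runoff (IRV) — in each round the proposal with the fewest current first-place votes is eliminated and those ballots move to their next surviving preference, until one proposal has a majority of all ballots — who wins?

Round 1: Proposal A 11, Proposal B 0, Proposal C 8, Proposal D 5, Proposal E 7, Proposal F 6. Proposal B eliminated.
Round 2: Proposal A 11, Proposal C 8, Proposal D 5, Proposal E 7, Proposal F 6. Proposal D eliminated.
Round 3: Proposal A 16, Proposal C 8, Proposal E 7, Proposal F 6. Proposal F eliminated.
Round 4: Proposal A 16, Proposal C 8, Proposal E 13. Proposal C eliminated.
Round 5: Proposal A 16, Proposal E 21. Proposal E has a majority (≥19).

Proposal E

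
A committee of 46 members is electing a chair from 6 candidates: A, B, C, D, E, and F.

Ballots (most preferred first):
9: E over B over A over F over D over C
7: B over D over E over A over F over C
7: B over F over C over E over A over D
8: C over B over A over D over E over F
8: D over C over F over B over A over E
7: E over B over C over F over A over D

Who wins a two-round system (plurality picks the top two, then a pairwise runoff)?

Round 1 first-place votes: A 0, B 14, C 8, D 8, E 16, F 0. E and B advance.
Runoff: E is ranked above B on 16 ballots, B above E on 30.

B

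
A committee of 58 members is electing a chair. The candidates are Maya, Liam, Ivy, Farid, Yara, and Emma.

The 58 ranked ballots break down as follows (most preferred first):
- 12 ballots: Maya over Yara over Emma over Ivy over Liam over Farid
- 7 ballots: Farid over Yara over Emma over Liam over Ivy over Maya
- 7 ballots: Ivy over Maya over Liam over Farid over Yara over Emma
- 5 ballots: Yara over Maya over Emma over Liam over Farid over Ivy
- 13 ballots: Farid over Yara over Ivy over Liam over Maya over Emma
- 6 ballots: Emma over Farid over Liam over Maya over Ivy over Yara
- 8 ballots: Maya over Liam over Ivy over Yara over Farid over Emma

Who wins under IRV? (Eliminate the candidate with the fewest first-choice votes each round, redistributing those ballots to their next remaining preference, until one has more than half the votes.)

Maya

Round 1: Maya 20, Liam 0, Ivy 7, Farid 20, Yara 5, Emma 6. Liam eliminated.
Round 2: Maya 20, Ivy 7, Farid 20, Yara 5, Emma 6. Yara eliminated.
Round 3: Maya 25, Ivy 7, Farid 20, Emma 6. Emma eliminated.
Round 4: Maya 25, Ivy 7, Farid 26. Ivy eliminated.
Round 5: Maya 32, Farid 26. Maya has a majority (≥30).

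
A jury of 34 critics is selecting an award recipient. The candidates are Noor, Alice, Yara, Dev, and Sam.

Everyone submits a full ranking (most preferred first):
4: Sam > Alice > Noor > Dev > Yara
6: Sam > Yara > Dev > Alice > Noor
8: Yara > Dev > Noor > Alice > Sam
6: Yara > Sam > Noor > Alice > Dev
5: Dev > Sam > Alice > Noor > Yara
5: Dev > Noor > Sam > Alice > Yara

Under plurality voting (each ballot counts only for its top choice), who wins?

Yara

First-place votes: Noor 0, Alice 0, Yara 14, Dev 10, Sam 10.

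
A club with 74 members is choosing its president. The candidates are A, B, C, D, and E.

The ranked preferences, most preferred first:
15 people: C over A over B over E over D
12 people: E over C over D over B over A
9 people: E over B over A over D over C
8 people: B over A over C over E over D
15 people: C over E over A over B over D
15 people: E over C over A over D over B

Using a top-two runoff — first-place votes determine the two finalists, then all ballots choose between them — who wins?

C

Round 1 first-place votes: A 0, B 8, C 30, D 0, E 36. E and C advance.
Runoff: E is ranked above C on 36 ballots, C above E on 38.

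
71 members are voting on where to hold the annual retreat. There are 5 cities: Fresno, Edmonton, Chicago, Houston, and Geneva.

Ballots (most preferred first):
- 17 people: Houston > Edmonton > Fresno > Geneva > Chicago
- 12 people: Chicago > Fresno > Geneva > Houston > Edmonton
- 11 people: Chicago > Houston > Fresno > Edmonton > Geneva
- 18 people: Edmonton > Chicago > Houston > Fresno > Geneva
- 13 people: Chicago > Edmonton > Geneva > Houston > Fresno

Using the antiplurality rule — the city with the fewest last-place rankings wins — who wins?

Last-place votes: Fresno 13, Edmonton 12, Chicago 17, Houston 0, Geneva 29.

Houston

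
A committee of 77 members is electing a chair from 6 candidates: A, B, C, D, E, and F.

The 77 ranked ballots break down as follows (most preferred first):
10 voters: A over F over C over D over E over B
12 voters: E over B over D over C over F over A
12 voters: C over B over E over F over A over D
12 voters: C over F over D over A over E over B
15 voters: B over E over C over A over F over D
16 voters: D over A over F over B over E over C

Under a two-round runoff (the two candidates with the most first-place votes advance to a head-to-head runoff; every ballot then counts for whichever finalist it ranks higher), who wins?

C

Round 1 first-place votes: A 10, B 15, C 24, D 16, E 12, F 0. C and D advance.
Runoff: C is ranked above D on 49 ballots, D above C on 28.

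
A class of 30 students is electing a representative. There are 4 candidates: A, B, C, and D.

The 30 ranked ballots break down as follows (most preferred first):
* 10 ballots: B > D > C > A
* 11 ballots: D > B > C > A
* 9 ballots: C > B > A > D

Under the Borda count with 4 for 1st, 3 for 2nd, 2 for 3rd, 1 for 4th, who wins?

B

A: 10×1 + 11×1 + 9×2 = 39
B: 10×4 + 11×3 + 9×3 = 100
C: 10×2 + 11×2 + 9×4 = 78
D: 10×3 + 11×4 + 9×1 = 83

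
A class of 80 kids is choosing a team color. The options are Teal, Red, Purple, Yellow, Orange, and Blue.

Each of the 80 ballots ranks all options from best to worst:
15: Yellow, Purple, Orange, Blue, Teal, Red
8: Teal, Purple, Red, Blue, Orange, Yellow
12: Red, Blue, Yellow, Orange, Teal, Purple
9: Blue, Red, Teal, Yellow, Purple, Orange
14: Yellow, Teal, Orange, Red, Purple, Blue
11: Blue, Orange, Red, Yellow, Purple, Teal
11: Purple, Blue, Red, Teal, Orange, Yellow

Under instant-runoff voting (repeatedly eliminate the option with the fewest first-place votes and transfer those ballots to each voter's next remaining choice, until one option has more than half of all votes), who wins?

Round 1: Teal 8, Red 12, Purple 11, Yellow 29, Orange 0, Blue 20. Orange eliminated.
Round 2: Teal 8, Red 12, Purple 11, Yellow 29, Blue 20. Teal eliminated.
Round 3: Red 12, Purple 19, Yellow 29, Blue 20. Red eliminated.
Round 4: Purple 19, Yellow 29, Blue 32. Purple eliminated.
Round 5: Yellow 29, Blue 51. Blue has a majority (≥41).

Blue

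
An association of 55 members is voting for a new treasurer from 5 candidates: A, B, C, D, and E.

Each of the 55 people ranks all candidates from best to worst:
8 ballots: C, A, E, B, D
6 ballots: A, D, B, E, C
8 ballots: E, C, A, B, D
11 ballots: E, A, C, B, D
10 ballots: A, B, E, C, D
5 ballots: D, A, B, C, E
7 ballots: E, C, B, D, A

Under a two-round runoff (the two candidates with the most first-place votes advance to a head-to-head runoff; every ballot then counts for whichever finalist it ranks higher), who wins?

A

Round 1 first-place votes: A 16, B 0, C 8, D 5, E 26. E and A advance.
Runoff: E is ranked above A on 26 ballots, A above E on 29.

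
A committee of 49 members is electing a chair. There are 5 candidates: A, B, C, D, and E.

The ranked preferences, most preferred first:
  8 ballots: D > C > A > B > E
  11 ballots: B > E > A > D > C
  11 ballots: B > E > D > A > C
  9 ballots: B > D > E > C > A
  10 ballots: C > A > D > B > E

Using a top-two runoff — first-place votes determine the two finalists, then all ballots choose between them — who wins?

B

Round 1 first-place votes: A 0, B 31, C 10, D 8, E 0. B and C advance.
Runoff: B is ranked above C on 31 ballots, C above B on 18.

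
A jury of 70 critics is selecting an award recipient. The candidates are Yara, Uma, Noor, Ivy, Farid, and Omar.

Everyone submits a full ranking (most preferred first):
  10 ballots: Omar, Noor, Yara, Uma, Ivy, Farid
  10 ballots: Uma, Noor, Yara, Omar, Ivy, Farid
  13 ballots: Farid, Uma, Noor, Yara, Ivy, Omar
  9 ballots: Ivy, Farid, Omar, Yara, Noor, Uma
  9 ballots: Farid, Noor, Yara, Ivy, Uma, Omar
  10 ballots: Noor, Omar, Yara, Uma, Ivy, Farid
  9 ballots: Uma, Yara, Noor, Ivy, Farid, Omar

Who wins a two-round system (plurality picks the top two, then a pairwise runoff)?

Uma

Round 1 first-place votes: Yara 0, Uma 19, Noor 10, Ivy 9, Farid 22, Omar 10. Farid and Uma advance.
Runoff: Farid is ranked above Uma on 31 ballots, Uma above Farid on 39.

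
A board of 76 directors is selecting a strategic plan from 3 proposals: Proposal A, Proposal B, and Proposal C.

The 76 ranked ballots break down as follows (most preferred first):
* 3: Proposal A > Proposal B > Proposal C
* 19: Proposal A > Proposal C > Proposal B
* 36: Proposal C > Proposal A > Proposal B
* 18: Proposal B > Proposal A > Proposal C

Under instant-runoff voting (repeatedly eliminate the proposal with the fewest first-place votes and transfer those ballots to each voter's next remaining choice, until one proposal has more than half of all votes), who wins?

Round 1: Proposal A 22, Proposal B 18, Proposal C 36. Proposal B eliminated.
Round 2: Proposal A 40, Proposal C 36. Proposal A has a majority (≥39).

Proposal A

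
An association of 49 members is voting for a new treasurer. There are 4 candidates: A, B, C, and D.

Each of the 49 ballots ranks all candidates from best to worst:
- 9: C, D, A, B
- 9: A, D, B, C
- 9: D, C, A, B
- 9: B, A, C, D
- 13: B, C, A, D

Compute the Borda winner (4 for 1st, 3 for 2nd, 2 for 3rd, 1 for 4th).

C

A: 9×2 + 9×4 + 9×2 + 9×3 + 13×2 = 125
B: 9×1 + 9×2 + 9×1 + 9×4 + 13×4 = 124
C: 9×4 + 9×1 + 9×3 + 9×2 + 13×3 = 129
D: 9×3 + 9×3 + 9×4 + 9×1 + 13×1 = 112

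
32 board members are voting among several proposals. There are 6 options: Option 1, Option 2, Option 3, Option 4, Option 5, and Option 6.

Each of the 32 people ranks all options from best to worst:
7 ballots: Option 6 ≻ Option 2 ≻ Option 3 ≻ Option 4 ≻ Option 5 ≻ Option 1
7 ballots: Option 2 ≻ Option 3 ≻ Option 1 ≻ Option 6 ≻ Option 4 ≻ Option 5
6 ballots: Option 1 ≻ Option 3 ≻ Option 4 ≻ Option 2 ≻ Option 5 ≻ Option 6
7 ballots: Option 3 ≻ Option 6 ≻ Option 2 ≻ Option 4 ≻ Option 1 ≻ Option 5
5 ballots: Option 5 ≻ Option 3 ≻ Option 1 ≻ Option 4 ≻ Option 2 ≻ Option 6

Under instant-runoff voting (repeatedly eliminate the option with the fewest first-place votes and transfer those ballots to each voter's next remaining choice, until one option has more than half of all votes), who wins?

Round 1: Option 1 6, Option 2 7, Option 3 7, Option 4 0, Option 5 5, Option 6 7. Option 4 eliminated.
Round 2: Option 1 6, Option 2 7, Option 3 7, Option 5 5, Option 6 7. Option 5 eliminated.
Round 3: Option 1 6, Option 2 7, Option 3 12, Option 6 7. Option 1 eliminated.
Round 4: Option 2 7, Option 3 18, Option 6 7. Option 3 has a majority (≥17).

Option 3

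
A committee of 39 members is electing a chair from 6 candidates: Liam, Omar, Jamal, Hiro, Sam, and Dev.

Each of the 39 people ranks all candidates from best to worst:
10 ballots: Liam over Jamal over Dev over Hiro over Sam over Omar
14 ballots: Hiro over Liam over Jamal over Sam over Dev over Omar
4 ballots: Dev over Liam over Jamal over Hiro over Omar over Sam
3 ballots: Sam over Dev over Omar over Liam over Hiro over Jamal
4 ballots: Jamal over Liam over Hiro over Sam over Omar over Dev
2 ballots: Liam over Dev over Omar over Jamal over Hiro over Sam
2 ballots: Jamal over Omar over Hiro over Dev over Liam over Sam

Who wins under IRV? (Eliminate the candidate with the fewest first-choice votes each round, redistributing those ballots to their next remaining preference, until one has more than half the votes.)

Liam

Round 1: Liam 12, Omar 0, Jamal 6, Hiro 14, Sam 3, Dev 4. Omar eliminated.
Round 2: Liam 12, Jamal 6, Hiro 14, Sam 3, Dev 4. Sam eliminated.
Round 3: Liam 12, Jamal 6, Hiro 14, Dev 7. Jamal eliminated.
Round 4: Liam 16, Hiro 16, Dev 7. Dev eliminated.
Round 5: Liam 23, Hiro 16. Liam has a majority (≥20).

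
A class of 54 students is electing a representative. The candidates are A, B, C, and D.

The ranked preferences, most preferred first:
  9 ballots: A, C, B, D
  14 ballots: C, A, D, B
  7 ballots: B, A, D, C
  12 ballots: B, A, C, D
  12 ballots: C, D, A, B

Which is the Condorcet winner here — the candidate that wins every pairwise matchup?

A vs B: 35–19
A vs C: 28–26
A vs D: 42–12
A beats every other candidate.

A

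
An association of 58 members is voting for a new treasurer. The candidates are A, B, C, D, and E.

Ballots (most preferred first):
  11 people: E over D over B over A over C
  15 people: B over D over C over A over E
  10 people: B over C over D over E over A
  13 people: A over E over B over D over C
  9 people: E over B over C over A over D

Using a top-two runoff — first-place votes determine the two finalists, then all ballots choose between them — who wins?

E

Round 1 first-place votes: A 13, B 25, C 0, D 0, E 20. B and E advance.
Runoff: B is ranked above E on 25 ballots, E above B on 33.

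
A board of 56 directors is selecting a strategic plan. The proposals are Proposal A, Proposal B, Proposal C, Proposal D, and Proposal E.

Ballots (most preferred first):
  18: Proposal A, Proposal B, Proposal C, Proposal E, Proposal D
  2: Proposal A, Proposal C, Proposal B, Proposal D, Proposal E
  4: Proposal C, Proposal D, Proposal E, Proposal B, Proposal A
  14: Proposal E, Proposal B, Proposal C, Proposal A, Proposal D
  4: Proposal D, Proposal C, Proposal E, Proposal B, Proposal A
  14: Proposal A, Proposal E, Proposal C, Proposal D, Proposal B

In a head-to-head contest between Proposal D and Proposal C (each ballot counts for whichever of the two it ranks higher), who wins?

Proposal C

Proposal D is ranked above Proposal C on 4 ballots; Proposal C above Proposal D on 52.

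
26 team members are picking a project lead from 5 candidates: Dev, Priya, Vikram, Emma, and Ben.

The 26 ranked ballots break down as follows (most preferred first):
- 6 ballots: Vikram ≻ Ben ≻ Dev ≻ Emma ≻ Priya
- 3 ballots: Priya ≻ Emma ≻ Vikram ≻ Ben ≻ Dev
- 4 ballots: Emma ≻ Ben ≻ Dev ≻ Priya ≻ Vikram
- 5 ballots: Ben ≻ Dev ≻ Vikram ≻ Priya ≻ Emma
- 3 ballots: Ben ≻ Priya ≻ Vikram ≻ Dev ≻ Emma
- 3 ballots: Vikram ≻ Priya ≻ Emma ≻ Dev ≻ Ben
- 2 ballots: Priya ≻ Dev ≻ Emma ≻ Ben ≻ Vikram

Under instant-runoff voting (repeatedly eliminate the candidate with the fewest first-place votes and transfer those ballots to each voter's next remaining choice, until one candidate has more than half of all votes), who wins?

Round 1: Dev 0, Priya 5, Vikram 9, Emma 4, Ben 8. Dev eliminated.
Round 2: Priya 5, Vikram 9, Emma 4, Ben 8. Emma eliminated.
Round 3: Priya 5, Vikram 9, Ben 12. Priya eliminated.
Round 4: Vikram 12, Ben 14. Ben has a majority (≥14).

Ben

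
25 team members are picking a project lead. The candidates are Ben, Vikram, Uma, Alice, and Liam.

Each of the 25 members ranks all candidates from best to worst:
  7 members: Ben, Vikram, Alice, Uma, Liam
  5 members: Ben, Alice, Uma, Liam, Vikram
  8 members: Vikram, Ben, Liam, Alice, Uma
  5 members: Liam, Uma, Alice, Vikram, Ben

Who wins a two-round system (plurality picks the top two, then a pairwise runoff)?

Vikram

Round 1 first-place votes: Ben 12, Vikram 8, Uma 0, Alice 0, Liam 5. Ben and Vikram advance.
Runoff: Ben is ranked above Vikram on 12 ballots, Vikram above Ben on 13.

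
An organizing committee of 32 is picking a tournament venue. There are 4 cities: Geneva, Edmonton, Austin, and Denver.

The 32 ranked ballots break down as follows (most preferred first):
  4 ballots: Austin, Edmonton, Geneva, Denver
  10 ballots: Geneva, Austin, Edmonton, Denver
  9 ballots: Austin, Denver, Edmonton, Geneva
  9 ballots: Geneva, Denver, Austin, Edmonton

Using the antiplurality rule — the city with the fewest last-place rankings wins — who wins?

Austin

Last-place votes: Geneva 9, Edmonton 9, Austin 0, Denver 14.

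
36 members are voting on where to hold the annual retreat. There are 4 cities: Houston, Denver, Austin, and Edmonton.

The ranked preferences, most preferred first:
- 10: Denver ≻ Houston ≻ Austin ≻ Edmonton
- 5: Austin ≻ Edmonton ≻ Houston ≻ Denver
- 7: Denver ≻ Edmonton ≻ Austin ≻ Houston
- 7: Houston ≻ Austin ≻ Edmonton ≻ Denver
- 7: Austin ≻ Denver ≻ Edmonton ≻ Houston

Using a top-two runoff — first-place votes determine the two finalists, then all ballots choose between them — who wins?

Austin

Round 1 first-place votes: Houston 7, Denver 17, Austin 12, Edmonton 0. Denver and Austin advance.
Runoff: Denver is ranked above Austin on 17 ballots, Austin above Denver on 19.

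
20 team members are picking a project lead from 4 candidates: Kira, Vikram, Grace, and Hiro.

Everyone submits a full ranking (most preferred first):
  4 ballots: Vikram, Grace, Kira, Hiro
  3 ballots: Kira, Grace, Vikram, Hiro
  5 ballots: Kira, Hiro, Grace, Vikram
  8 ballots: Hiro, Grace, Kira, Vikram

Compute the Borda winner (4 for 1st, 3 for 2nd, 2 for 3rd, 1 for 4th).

Kira: 4×2 + 3×4 + 5×4 + 8×2 = 56
Vikram: 4×4 + 3×2 + 5×1 + 8×1 = 35
Grace: 4×3 + 3×3 + 5×2 + 8×3 = 55
Hiro: 4×1 + 3×1 + 5×3 + 8×4 = 54

Kira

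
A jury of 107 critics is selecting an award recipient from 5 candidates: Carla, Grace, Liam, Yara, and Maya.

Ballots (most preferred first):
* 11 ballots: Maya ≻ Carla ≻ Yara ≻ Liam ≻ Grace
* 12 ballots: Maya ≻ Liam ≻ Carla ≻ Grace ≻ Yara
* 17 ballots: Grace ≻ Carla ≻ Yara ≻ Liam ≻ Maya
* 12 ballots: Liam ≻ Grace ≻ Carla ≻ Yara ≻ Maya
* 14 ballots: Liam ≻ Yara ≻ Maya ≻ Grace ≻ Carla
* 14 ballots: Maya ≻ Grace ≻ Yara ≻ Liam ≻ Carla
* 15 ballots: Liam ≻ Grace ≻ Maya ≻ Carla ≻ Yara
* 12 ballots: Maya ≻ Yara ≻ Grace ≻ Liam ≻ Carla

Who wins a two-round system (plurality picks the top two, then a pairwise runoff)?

Liam

Round 1 first-place votes: Carla 0, Grace 17, Liam 41, Yara 0, Maya 49. Maya and Liam advance.
Runoff: Maya is ranked above Liam on 49 ballots, Liam above Maya on 58.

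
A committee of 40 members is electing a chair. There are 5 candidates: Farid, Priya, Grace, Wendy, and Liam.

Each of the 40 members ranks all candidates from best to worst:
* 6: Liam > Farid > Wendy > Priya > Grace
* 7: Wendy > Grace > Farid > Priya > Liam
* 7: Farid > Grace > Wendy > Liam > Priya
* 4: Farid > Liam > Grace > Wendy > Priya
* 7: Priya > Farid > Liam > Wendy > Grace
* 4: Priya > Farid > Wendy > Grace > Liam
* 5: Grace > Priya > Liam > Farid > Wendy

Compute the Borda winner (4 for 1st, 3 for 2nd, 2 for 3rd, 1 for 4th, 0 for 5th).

Farid: 6×3 + 7×2 + 7×4 + 4×4 + 7×3 + 4×3 + 5×1 = 114
Priya: 6×1 + 7×1 + 7×0 + 4×0 + 7×4 + 4×4 + 5×3 = 72
Grace: 6×0 + 7×3 + 7×3 + 4×2 + 7×0 + 4×1 + 5×4 = 74
Wendy: 6×2 + 7×4 + 7×2 + 4×1 + 7×1 + 4×2 + 5×0 = 73
Liam: 6×4 + 7×0 + 7×1 + 4×3 + 7×2 + 4×0 + 5×2 = 67

Farid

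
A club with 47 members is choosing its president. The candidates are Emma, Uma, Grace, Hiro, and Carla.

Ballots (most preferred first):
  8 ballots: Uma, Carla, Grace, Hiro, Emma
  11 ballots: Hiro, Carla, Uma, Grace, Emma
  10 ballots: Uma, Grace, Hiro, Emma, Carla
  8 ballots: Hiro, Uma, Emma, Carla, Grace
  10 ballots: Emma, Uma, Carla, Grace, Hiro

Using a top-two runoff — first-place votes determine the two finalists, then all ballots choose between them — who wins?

Round 1 first-place votes: Emma 10, Uma 18, Grace 0, Hiro 19, Carla 0. Hiro and Uma advance.
Runoff: Hiro is ranked above Uma on 19 ballots, Uma above Hiro on 28.

Uma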